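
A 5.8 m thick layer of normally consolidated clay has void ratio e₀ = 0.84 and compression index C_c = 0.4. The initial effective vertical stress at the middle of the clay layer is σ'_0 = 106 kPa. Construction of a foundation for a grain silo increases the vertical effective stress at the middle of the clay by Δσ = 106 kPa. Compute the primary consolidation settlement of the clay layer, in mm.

S_c ≈ 380 mm

Final effective stress: σ'_f = σ'_0 + Δσ = 106 + 106 = 212 kPa.
Normally consolidated clay, so the full stress increment lies on the virgin compression line:
S_c = C_c·H/(1+e₀)·log₁₀(σ'_f/σ'_0) = 0.4×5.8/(1+0.84)×log₁₀(212/106)
    = 1.2609 × 0.30103 = 0.3796 m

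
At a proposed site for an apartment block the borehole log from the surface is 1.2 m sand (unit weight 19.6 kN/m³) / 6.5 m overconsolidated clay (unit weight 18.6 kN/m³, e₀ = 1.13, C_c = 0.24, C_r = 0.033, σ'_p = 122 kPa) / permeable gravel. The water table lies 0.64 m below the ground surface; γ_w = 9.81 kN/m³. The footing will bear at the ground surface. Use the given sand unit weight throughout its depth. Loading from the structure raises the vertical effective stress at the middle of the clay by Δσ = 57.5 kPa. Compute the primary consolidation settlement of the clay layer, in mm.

S_c ≈ 35.2 mm

Mid-depth of clay below the ground surface: z = 1.2 + 6.5/2 = 4.45 m.
Total vertical stress at mid-clay: σ_v = 19.6×1.2 + 18.6×3.25 = 83.97 kPa.
Pore pressure: u = 9.81×(4.45 − 0.64) = 37.376 kPa.
Initial effective stress: σ'_0 = σ_v − u = 83.97 − 37.376 = 46.594 kPa.
Final effective stress: σ'_f = 46.594 + 57.5 = 104.09 kPa.
σ'_f = 104.09 ≤ σ'_p = 122 kPa, so the clay remains overconsolidated and only the recompression index applies:
S_c = C_r·H/(1+e₀)·log₁₀(σ'_f/σ'_0) = 0.033×6.5/2.13×log₁₀(104.09/46.594)
    = 0.1007 × 0.34908 = 0.03515 m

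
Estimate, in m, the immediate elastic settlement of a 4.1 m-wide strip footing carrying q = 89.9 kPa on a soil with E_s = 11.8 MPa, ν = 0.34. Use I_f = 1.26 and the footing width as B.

S_e ≈ 0.0348 m

Immediate (elastic) settlement: S_e = q·B·(1−ν²)/E_s · I_f.
E_s = 11.8 MPa = 11800 kPa.
S_e = 89.9 × 4.1 × (1 − 0.34²) / 11800 × 1.26
    = 89.9 × 4.1 × 0.8844 / 11800 × 1.26
    = 0.03481 m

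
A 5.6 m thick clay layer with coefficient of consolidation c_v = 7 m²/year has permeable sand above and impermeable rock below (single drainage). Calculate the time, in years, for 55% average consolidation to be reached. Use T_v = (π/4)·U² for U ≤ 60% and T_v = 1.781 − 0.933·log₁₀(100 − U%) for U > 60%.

Drainage path length: H_d = H = 5.6 m (single drainage).
U ≤ 60%: T_v = (π/4)·U² = (π/4)×0.55² = 0.23758.
t = T_v·H_d²/c_v = 0.23758×5.6²/7 = 1.064 years.

t ≈ 1.06 years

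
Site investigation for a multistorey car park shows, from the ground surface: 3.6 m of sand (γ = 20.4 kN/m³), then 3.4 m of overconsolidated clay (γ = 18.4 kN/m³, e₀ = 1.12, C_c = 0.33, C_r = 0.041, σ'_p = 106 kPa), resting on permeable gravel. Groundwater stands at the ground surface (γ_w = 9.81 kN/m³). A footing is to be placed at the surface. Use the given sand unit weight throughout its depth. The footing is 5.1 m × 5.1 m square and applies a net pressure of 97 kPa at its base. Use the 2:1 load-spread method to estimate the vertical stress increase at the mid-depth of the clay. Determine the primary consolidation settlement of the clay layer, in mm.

Mid-depth of clay below the ground surface: z = 3.6 + 3.4/2 = 5.3 m.
Total vertical stress at mid-clay: σ_v = 20.4×3.6 + 18.4×1.7 = 104.72 kPa.
Pore pressure: u = 9.81×(5.3 − 0) = 51.993 kPa.
Initial effective stress: σ'_0 = σ_v − u = 104.72 − 51.993 = 52.727 kPa.
Stress increase at mid-clay by the 2:1 spreading method:
Δσ = qBL/((B+z)(L+z)) = 97×5.1×5.1/((5.1+5.3)(5.1+5.3)) = 23.326 kPa
Final effective stress: σ'_f = 52.727 + 23.326 = 76.053 kPa.
σ'_f = 76.053 ≤ σ'_p = 106 kPa, so the clay remains overconsolidated and only the recompression index applies:
S_c = C_r·H/(1+e₀)·log₁₀(σ'_f/σ'_0) = 0.041×3.4/2.12×log₁₀(76.053/52.727)
    = 0.065756 × 0.15908 = 0.01046 m

S_c ≈ 10.5 mm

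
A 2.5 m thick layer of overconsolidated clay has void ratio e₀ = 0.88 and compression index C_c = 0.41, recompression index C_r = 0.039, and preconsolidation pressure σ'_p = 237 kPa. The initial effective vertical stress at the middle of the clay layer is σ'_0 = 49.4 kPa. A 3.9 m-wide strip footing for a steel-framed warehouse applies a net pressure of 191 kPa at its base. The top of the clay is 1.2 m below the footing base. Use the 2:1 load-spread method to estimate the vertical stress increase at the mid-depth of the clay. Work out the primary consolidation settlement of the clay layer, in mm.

Mid-depth of clay below the footing base: z = 1.2 + 2.5/2 = 2.45 m.
Stress increase at mid-clay by the 2:1 spreading method:
Δσ = qB/(B+z) = 191×3.9/(3.9+2.45) = 117.31 kPa
Final effective stress: σ'_f = 49.4 + 117.31 = 166.71 kPa.
σ'_f = 166.71 ≤ σ'_p = 237 kPa, so the clay remains overconsolidated and only the recompression index applies:
S_c = C_r·H/(1+e₀)·log₁₀(σ'_f/σ'_0) = 0.039×2.5/1.88×log₁₀(166.71/49.4)
    = 0.051862 × 0.52823 = 0.0274 m

S_c ≈ 27.4 mm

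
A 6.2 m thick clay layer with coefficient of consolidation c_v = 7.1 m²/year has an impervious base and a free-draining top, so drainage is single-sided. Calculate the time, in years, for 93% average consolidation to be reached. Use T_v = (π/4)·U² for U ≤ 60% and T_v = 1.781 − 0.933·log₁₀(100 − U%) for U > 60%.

t ≈ 5.37 years

Drainage path length: H_d = H = 6.2 m (single drainage).
U > 60%: T_v = 1.781 − 0.933·log₁₀(100 − 93) = 0.99252.
t = T_v·H_d²/c_v = 0.99252×6.2²/7.1 = 5.374 years.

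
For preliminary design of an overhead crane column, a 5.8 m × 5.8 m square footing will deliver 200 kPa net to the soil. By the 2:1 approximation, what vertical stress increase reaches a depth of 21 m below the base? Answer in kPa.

By the 2:1 method the load spreads at 1 horizontal : 2 vertical, so at depth z the loaded area has grown by z in each plan dimension:
Δσ = qBL/((B+z)(L+z)) = 200×5.8×5.8/((5.8+21)(5.8+21)) = 9.3673 kPa

Δσ_z ≈ 9.37 kPa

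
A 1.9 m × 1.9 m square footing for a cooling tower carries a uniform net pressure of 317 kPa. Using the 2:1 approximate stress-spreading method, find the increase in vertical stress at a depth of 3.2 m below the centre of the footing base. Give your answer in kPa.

By the 2:1 method the load spreads at 1 horizontal : 2 vertical, so at depth z the loaded area has grown by z in each plan dimension:
Δσ = qBL/((B+z)(L+z)) = 317×1.9×1.9/((1.9+3.2)(1.9+3.2)) = 43.997 kPa

Δσ_z ≈ 44 kPa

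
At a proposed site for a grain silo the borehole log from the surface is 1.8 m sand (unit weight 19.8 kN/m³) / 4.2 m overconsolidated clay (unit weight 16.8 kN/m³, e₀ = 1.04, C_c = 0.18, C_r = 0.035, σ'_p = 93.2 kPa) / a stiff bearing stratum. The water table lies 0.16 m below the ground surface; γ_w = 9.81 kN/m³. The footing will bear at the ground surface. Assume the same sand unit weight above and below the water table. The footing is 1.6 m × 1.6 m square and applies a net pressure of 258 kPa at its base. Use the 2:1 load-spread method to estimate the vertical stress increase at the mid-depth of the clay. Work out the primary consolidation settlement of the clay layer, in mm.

S_c ≈ 15.4 mm

Mid-depth of clay below the ground surface: z = 1.8 + 4.2/2 = 3.9 m.
Total vertical stress at mid-clay: σ_v = 19.8×1.8 + 16.8×2.1 = 70.92 kPa.
Pore pressure: u = 9.81×(3.9 − 0.16) = 36.689 kPa.
Initial effective stress: σ'_0 = σ_v − u = 70.92 − 36.689 = 34.231 kPa.
Stress increase at mid-clay by the 2:1 spreading method:
Δσ = qBL/((B+z)(L+z)) = 258×1.6×1.6/((1.6+3.9)(1.6+3.9)) = 21.834 kPa
Final effective stress: σ'_f = 34.231 + 21.834 = 56.065 kPa.
σ'_f = 56.065 ≤ σ'_p = 93.2 kPa, so the clay remains overconsolidated and only the recompression index applies:
S_c = C_r·H/(1+e₀)·log₁₀(σ'_f/σ'_0) = 0.035×4.2/2.04×log₁₀(56.065/34.231)
    = 0.072058 × 0.21427 = 0.01544 m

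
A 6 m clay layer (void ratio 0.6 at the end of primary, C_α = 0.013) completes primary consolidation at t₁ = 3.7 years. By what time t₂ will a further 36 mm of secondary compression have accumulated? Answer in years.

t₂ ≈ 20.3 years

S_s = C_α·H/(1+e_p)·log₁₀(t₂/t₁) ⇒ log₁₀(t₂/t₁) = S_s·(1+e_p)/(C_α·H).
log₁₀(t₂/t₁) = 0.036 × (1+0.6) / (0.013×6) = 0.7385
t₂ = t₁ × 10^0.7385 = 3.7 × 5.476 = 20.26 years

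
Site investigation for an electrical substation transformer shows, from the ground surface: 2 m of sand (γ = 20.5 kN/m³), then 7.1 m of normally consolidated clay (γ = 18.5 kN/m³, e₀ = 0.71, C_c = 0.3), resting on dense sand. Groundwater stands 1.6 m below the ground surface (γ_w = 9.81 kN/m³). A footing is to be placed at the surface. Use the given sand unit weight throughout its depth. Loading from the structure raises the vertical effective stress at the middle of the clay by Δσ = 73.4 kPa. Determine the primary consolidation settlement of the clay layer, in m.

Mid-depth of clay below the ground surface: z = 2 + 7.1/2 = 5.55 m.
Total vertical stress at mid-clay: σ_v = 20.5×2 + 18.5×3.55 = 106.67 kPa.
Pore pressure: u = 9.81×(5.55 − 1.6) = 38.75 kPa.
Initial effective stress: σ'_0 = σ_v − u = 106.67 − 38.75 = 67.92 kPa.
Final effective stress: σ'_f = σ'_0 + Δσ = 67.92 + 73.4 = 141.32 kPa.
Normally consolidated clay, so the full stress increment lies on the virgin compression line:
S_c = C_c·H/(1+e₀)·log₁₀(σ'_f/σ'_0) = 0.3×7.1/(1+0.71)×log₁₀(141.32/67.92)
    = 1.2456 × 0.31821 = 0.3964 m

S_c ≈ 0.396 m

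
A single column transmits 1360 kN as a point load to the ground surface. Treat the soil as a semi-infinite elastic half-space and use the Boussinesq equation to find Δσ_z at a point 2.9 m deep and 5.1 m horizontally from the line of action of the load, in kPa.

Boussinesq vertical stress below a point load on an elastic half-space:
Δσ_z = 3P/(2πz²) · [1 + (r/z)²]^(−5/2)
r/z = 5.1/2.9 = 1.7586; [1+(r/z)²]^(−5/2) = 0.02951.
Δσ_z = 3×1360/(2π×2.9²) × 0.02951 = 77.212 × 0.02951 = 2.279 kPa

Δσ_z ≈ 2.28 kPa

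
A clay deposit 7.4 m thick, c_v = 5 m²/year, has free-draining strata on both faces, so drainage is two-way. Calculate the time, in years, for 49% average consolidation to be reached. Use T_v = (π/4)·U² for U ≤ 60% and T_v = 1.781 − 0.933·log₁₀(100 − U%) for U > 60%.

t ≈ 0.516 years

Drainage path length: H_d = H/2 = 3.7 m (double drainage).
U ≤ 60%: T_v = (π/4)·U² = (π/4)×0.49² = 0.18857.
t = T_v·H_d²/c_v = 0.18857×3.7²/5 = 0.5163 years.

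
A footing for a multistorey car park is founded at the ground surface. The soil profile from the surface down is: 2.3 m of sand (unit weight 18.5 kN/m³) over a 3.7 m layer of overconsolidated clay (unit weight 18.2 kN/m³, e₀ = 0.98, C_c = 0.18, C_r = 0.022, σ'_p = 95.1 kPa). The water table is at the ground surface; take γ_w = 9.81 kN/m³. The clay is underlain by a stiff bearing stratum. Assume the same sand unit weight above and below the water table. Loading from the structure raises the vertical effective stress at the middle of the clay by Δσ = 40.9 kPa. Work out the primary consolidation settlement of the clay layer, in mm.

Mid-depth of clay below the ground surface: z = 2.3 + 3.7/2 = 4.15 m.
Total vertical stress at mid-clay: σ_v = 18.5×2.3 + 18.2×1.85 = 76.22 kPa.
Pore pressure: u = 9.81×(4.15 − 0) = 40.712 kPa.
Initial effective stress: σ'_0 = σ_v − u = 76.22 − 40.712 = 35.508 kPa.
Final effective stress: σ'_f = 35.508 + 40.9 = 76.408 kPa.
σ'_f = 76.408 ≤ σ'_p = 95.1 kPa, so the clay remains overconsolidated and only the recompression index applies:
S_c = C_r·H/(1+e₀)·log₁₀(σ'_f/σ'_0) = 0.022×3.7/1.98×log₁₀(76.408/35.508)
    = 0.041111 × 0.33281 = 0.01368 m

S_c ≈ 13.7 mm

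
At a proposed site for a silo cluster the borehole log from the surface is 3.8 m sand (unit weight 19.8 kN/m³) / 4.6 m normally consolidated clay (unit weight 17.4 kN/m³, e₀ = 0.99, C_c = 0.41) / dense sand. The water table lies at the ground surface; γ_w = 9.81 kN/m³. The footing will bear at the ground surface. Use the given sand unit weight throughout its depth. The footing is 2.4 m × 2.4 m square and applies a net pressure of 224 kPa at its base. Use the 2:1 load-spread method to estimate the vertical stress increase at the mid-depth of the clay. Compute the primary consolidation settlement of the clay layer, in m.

Mid-depth of clay below the ground surface: z = 3.8 + 4.6/2 = 6.1 m.
Total vertical stress at mid-clay: σ_v = 19.8×3.8 + 17.4×2.3 = 115.26 kPa.
Pore pressure: u = 9.81×(6.1 − 0) = 59.841 kPa.
Initial effective stress: σ'_0 = σ_v − u = 115.26 − 59.841 = 55.419 kPa.
Stress increase at mid-clay by the 2:1 spreading method:
Δσ = qBL/((B+z)(L+z)) = 224×2.4×2.4/((2.4+6.1)(2.4+6.1)) = 17.858 kPa
Final effective stress: σ'_f = σ'_0 + Δσ = 55.419 + 17.858 = 73.277 kPa.
Normally consolidated clay, so the full stress increment lies on the virgin compression line:
S_c = C_c·H/(1+e₀)·log₁₀(σ'_f/σ'_0) = 0.41×4.6/(1+0.99)×log₁₀(73.277/55.419)
    = 0.94774 × 0.12131 = 0.115 m

S_c ≈ 0.115 m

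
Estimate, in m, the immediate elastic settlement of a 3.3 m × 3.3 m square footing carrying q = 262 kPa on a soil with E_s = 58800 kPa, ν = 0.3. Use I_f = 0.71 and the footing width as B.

Immediate (elastic) settlement: S_e = q·B·(1−ν²)/E_s · I_f.
S_e = 262 × 3.3 × (1 − 0.3²) / 58800 × 0.71
    = 262 × 3.3 × 0.91 / 58800 × 0.71
    = 0.0095 m

S_e ≈ 0.0095 m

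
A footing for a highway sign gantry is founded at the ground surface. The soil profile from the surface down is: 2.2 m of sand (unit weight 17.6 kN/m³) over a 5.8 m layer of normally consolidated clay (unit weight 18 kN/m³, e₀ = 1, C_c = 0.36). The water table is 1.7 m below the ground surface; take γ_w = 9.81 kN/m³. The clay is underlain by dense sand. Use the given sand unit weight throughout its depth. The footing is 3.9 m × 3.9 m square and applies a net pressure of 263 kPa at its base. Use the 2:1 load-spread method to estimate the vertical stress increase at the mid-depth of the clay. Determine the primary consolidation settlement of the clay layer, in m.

Mid-depth of clay below the ground surface: z = 2.2 + 5.8/2 = 5.1 m.
Total vertical stress at mid-clay: σ_v = 17.6×2.2 + 18×2.9 = 90.92 kPa.
Pore pressure: u = 9.81×(5.1 − 1.7) = 33.354 kPa.
Initial effective stress: σ'_0 = σ_v − u = 90.92 − 33.354 = 57.566 kPa.
Stress increase at mid-clay by the 2:1 spreading method:
Δσ = qBL/((B+z)(L+z)) = 263×3.9×3.9/((3.9+5.1)(3.9+5.1)) = 49.386 kPa
Final effective stress: σ'_f = σ'_0 + Δσ = 57.566 + 49.386 = 106.95 kPa.
Normally consolidated clay, so the full stress increment lies on the virgin compression line:
S_c = C_c·H/(1+e₀)·log₁₀(σ'_f/σ'_0) = 0.36×5.8/(1+1)×log₁₀(106.95/57.566)
    = 1.044 × 0.26901 = 0.2808 m

S_c ≈ 0.281 m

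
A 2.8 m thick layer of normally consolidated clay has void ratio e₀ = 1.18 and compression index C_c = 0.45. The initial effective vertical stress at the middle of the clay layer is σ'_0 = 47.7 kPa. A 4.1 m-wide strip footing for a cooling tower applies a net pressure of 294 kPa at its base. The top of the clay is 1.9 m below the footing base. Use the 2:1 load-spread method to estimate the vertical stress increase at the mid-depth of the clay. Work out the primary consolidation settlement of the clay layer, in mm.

S_c ≈ 373 mm

Mid-depth of clay below the footing base: z = 1.9 + 2.8/2 = 3.3 m.
Stress increase at mid-clay by the 2:1 spreading method:
Δσ = qB/(B+z) = 294×4.1/(4.1+3.3) = 162.89 kPa
Final effective stress: σ'_f = σ'_0 + Δσ = 47.7 + 162.89 = 210.59 kPa.
Normally consolidated clay, so the full stress increment lies on the virgin compression line:
S_c = C_c·H/(1+e₀)·log₁₀(σ'_f/σ'_0) = 0.45×2.8/(1+1.18)×log₁₀(210.59/47.7)
    = 0.57798 × 0.64492 = 0.3728 m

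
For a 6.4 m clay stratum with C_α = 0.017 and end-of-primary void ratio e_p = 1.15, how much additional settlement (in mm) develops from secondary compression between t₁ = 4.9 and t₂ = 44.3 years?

S_s ≈ 48.4 mm

Secondary compression: S_s = C_α·H/(1+e_p)·log₁₀(t₂/t₁)
S_s = 0.017×6.4/(1+1.15)×log₁₀(44.3/4.9)
    = 0.0506 × 0.9562 = 0.04839 m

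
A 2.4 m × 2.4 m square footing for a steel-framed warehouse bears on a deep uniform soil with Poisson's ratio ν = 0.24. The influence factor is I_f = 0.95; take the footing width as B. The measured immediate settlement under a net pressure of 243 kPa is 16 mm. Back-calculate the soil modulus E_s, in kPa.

S_e = q·B·(1−ν²)/E_s · I_f  ⇒  E_s = q·B·(1−ν²)·I_f / S_e.
E_s = 243 × 2.4 × 0.9424 × 0.95 / 0.016 = 32630 kPa

E_s ≈ 32600 kPa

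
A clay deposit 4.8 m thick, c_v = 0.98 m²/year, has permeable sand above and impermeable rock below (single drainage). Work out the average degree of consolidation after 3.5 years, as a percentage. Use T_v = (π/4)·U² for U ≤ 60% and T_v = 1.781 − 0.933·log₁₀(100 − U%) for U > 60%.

Drainage path length: H_d = H = 4.8 m (single drainage).
T_v = c_v·t/H_d² = 0.98×3.5/4.8² = 0.14887.
T_v = 0.14887 corresponds to the U ≤ 60% branch:
U = √(4T_v/π) = 0.4354

U ≈ 43.5 %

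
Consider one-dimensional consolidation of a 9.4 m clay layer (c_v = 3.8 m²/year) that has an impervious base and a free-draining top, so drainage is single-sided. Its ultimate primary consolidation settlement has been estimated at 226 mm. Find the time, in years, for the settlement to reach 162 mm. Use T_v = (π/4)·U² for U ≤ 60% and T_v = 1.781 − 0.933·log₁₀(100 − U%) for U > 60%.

t ≈ 9.91 years

Drainage path length: H_d = H = 9.4 m (single drainage).
U = S(t)/S_ult = 162/226 = 0.7168.
U > 60%: T_v = 1.781 − 0.933·log₁₀(100 − 71.681) = 0.42622.
t = T_v·H_d²/c_v = 0.42622×9.4²/3.8 = 9.911 years.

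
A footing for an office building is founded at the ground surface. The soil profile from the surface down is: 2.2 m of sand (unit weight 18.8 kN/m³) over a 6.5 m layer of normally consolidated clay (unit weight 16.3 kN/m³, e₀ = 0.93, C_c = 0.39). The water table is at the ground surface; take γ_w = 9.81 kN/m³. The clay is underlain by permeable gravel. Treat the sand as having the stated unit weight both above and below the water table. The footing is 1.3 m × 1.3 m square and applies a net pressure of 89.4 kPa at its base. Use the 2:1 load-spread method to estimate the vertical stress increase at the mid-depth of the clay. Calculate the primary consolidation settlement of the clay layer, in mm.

S_c ≈ 44.5 mm

Mid-depth of clay below the ground surface: z = 2.2 + 6.5/2 = 5.45 m.
Total vertical stress at mid-clay: σ_v = 18.8×2.2 + 16.3×3.25 = 94.335 kPa.
Pore pressure: u = 9.81×(5.45 − 0) = 53.465 kPa.
Initial effective stress: σ'_0 = σ_v − u = 94.335 − 53.465 = 40.87 kPa.
Stress increase at mid-clay by the 2:1 spreading method:
Δσ = qBL/((B+z)(L+z)) = 89.4×1.3×1.3/((1.3+5.45)(1.3+5.45)) = 3.316 kPa
Final effective stress: σ'_f = σ'_0 + Δσ = 40.87 + 3.316 = 44.186 kPa.
Normally consolidated clay, so the full stress increment lies on the virgin compression line:
S_c = C_c·H/(1+e₀)·log₁₀(σ'_f/σ'_0) = 0.39×6.5/(1+0.93)×log₁₀(44.186/40.87)
    = 1.3135 × 0.03388 = 0.0445 m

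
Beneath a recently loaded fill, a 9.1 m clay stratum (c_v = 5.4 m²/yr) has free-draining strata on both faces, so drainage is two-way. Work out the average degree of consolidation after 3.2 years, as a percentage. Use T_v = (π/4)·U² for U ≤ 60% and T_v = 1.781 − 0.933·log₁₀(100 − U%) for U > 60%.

U ≈ 89.7 %

Drainage path length: H_d = H/2 = 4.55 m (double drainage).
T_v = c_v·t/H_d² = 5.4×3.2/4.55² = 0.83468.
T_v = 0.83468 corresponds to the U > 60% branch:
U = 1 − 10^((1.781 − T_v)/0.933)/100 = 0.8967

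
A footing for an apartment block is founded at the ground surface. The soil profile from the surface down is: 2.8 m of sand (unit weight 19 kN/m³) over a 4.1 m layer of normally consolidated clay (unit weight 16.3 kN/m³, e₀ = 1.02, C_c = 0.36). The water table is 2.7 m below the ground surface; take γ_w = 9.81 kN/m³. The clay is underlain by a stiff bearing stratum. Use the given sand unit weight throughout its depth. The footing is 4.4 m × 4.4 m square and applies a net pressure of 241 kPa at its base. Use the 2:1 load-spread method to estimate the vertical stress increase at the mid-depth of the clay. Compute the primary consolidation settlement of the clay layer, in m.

S_c ≈ 0.192 m

Mid-depth of clay below the ground surface: z = 2.8 + 4.1/2 = 4.85 m.
Total vertical stress at mid-clay: σ_v = 19×2.8 + 16.3×2.05 = 86.615 kPa.
Pore pressure: u = 9.81×(4.85 − 2.7) = 21.091 kPa.
Initial effective stress: σ'_0 = σ_v − u = 86.615 − 21.091 = 65.524 kPa.
Stress increase at mid-clay by the 2:1 spreading method:
Δσ = qBL/((B+z)(L+z)) = 241×4.4×4.4/((4.4+4.85)(4.4+4.85)) = 54.53 kPa
Final effective stress: σ'_f = σ'_0 + Δσ = 65.524 + 54.53 = 120.05 kPa.
Normally consolidated clay, so the full stress increment lies on the virgin compression line:
S_c = C_c·H/(1+e₀)·log₁₀(σ'_f/σ'_0) = 0.36×4.1/(1+1.02)×log₁₀(120.05/65.524)
    = 0.73069 × 0.26296 = 0.1921 m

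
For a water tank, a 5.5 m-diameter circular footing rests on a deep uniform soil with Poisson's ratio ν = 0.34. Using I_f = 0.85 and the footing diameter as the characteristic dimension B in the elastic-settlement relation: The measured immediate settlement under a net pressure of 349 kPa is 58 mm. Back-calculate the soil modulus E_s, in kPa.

E_s ≈ 24900 kPa

S_e = q·B·(1−ν²)/E_s · I_f  ⇒  E_s = q·B·(1−ν²)·I_f / S_e.
E_s = 349 × 5.5 × 0.8844 × 0.85 / 0.058 = 24880 kPa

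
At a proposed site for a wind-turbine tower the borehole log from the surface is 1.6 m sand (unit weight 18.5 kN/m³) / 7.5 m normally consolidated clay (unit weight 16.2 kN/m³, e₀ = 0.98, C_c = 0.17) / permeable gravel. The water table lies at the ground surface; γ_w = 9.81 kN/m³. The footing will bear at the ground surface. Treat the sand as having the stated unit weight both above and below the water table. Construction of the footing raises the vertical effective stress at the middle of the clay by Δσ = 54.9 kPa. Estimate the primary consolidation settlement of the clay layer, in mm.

Mid-depth of clay below the ground surface: z = 1.6 + 7.5/2 = 5.35 m.
Total vertical stress at mid-clay: σ_v = 18.5×1.6 + 16.2×3.75 = 90.35 kPa.
Pore pressure: u = 9.81×(5.35 − 0) = 52.483 kPa.
Initial effective stress: σ'_0 = σ_v − u = 90.35 − 52.483 = 37.867 kPa.
Final effective stress: σ'_f = σ'_0 + Δσ = 37.867 + 54.9 = 92.767 kPa.
Normally consolidated clay, so the full stress increment lies on the virgin compression line:
S_c = C_c·H/(1+e₀)·log₁₀(σ'_f/σ'_0) = 0.17×7.5/(1+0.98)×log₁₀(92.767/37.867)
    = 0.64394 × 0.38913 = 0.2506 m

S_c ≈ 251 mm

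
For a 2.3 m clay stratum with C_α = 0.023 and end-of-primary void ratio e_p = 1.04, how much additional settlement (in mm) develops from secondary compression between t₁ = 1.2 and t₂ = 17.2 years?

S_s ≈ 30 mm

Secondary compression: S_s = C_α·H/(1+e_p)·log₁₀(t₂/t₁)
S_s = 0.023×2.3/(1+1.04)×log₁₀(17.2/1.2)
    = 0.02593 × 1.156 = 0.02999 m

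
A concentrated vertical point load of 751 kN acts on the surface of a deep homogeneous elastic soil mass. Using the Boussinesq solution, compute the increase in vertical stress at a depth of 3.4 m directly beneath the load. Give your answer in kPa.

Boussinesq vertical stress below a point load on an elastic half-space:
Δσ_z = 3P/(2πz²) · [1 + (r/z)²]^(−5/2)
r/z = 0/3.4 = 0; [1+(r/z)²]^(−5/2) = 1.
Δσ_z = 3×751/(2π×3.4²) × 1 = 31.019 × 1 = 31.02 kPa

Δσ_z ≈ 31 kPa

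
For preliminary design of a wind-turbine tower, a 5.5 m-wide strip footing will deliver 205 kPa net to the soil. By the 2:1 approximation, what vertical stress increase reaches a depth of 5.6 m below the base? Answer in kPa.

By the 2:1 method the load spreads at 1 horizontal : 2 vertical, so at depth z the loaded area has grown by z in each plan dimension:
Δσ = qB/(B+z) = 205×5.5/(5.5+5.6) = 101.58 kPa

Δσ_z ≈ 102 kPa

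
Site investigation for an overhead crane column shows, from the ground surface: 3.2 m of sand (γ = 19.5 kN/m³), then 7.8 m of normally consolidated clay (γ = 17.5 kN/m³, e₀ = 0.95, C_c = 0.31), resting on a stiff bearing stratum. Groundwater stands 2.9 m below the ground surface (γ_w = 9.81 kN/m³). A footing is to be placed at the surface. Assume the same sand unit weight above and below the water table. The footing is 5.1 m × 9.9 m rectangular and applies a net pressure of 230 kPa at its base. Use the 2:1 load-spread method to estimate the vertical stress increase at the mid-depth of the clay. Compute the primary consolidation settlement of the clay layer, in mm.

S_c ≈ 262 mm

Mid-depth of clay below the ground surface: z = 3.2 + 7.8/2 = 7.1 m.
Total vertical stress at mid-clay: σ_v = 19.5×3.2 + 17.5×3.9 = 130.65 kPa.
Pore pressure: u = 9.81×(7.1 − 2.9) = 41.202 kPa.
Initial effective stress: σ'_0 = σ_v − u = 130.65 − 41.202 = 89.448 kPa.
Stress increase at mid-clay by the 2:1 spreading method:
Δσ = qBL/((B+z)(L+z)) = 230×5.1×9.9/((5.1+7.1)(9.9+7.1)) = 55.992 kPa
Final effective stress: σ'_f = σ'_0 + Δσ = 89.448 + 55.992 = 145.44 kPa.
Normally consolidated clay, so the full stress increment lies on the virgin compression line:
S_c = C_c·H/(1+e₀)·log₁₀(σ'_f/σ'_0) = 0.31×7.8/(1+0.95)×log₁₀(145.44/89.448)
    = 1.24 × 0.21111 = 0.2618 m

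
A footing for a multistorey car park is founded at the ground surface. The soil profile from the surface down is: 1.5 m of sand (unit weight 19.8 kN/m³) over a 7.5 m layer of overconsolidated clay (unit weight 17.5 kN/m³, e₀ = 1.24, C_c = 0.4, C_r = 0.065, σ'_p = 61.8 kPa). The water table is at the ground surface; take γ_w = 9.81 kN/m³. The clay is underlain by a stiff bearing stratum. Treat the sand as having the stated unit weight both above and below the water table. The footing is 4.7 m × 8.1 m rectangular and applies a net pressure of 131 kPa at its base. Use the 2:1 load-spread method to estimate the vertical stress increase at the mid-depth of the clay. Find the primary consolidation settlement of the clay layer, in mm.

S_c ≈ 192 mm

Mid-depth of clay below the ground surface: z = 1.5 + 7.5/2 = 5.25 m.
Total vertical stress at mid-clay: σ_v = 19.8×1.5 + 17.5×3.75 = 95.325 kPa.
Pore pressure: u = 9.81×(5.25 − 0) = 51.503 kPa.
Initial effective stress: σ'_0 = σ_v − u = 95.325 − 51.503 = 43.822 kPa.
Stress increase at mid-clay by the 2:1 spreading method:
Δσ = qBL/((B+z)(L+z)) = 131×4.7×8.1/((4.7+5.25)(8.1+5.25)) = 37.545 kPa
Final effective stress: σ'_f = 43.822 + 37.545 = 81.367 kPa.
σ'_f = 81.367 > σ'_p = 61.8 kPa, so the stress path crosses the preconsolidation pressure — recompression up to σ'_p, then virgin compression beyond:
S_c = H/(1+e₀)·[C_r·log₁₀(σ'_p/σ'_0) + C_c·log₁₀(σ'_f/σ'_p)]
    = 7.5/2.24 × [0.065×log₁₀(61.8/43.822) + 0.4×log₁₀(81.367/61.8)]
    = 3.3482 × [0.0097043 + 0.047784] = 0.1925 m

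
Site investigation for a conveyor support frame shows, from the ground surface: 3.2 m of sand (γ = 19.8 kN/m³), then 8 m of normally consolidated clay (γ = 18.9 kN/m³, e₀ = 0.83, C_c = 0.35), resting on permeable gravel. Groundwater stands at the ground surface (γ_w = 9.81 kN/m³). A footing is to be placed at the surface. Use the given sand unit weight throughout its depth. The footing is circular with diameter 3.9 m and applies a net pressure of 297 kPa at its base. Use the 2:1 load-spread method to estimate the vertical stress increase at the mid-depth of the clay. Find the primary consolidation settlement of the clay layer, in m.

S_c ≈ 0.285 m

Mid-depth of clay below the ground surface: z = 3.2 + 8/2 = 7.2 m.
Total vertical stress at mid-clay: σ_v = 19.8×3.2 + 18.9×4 = 138.96 kPa.
Pore pressure: u = 9.81×(7.2 − 0) = 70.632 kPa.
Initial effective stress: σ'_0 = σ_v − u = 138.96 − 70.632 = 68.328 kPa.
Stress increase at mid-clay by the 2:1 spreading method:
Δσ ≈ qD²/(D+z)² = 297×3.9²/(3.9+7.2)² = 36.664 kPa
Final effective stress: σ'_f = σ'_0 + Δσ = 68.328 + 36.664 = 104.99 kPa.
Normally consolidated clay, so the full stress increment lies on the virgin compression line:
S_c = C_c·H/(1+e₀)·log₁₀(σ'_f/σ'_0) = 0.35×8/(1+0.83)×log₁₀(104.99/68.328)
    = 1.5301 × 0.18655 = 0.2854 m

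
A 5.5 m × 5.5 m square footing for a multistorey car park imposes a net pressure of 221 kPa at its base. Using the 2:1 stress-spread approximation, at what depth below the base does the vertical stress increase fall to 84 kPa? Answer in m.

2:1 spreading — at depth z the loaded area has grown by z in each plan dimension:
qB²/(B+z)² = Δσ_z ⇒ z = B(√(q/Δσ_z) − 1) = 5.5×(√(221/84) − 1) = 3.421 m

z ≈ 3.42 m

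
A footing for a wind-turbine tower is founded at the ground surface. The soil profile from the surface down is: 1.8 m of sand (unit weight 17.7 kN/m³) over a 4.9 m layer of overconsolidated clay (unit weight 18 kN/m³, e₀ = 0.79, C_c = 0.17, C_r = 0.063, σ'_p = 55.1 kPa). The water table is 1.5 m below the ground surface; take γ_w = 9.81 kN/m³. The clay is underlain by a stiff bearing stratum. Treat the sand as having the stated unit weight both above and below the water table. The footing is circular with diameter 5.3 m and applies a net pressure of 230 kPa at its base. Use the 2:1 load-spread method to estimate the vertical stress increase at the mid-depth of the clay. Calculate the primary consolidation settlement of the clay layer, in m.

Mid-depth of clay below the ground surface: z = 1.8 + 4.9/2 = 4.25 m.
Total vertical stress at mid-clay: σ_v = 17.7×1.8 + 18×2.45 = 75.96 kPa.
Pore pressure: u = 9.81×(4.25 − 1.5) = 26.978 kPa.
Initial effective stress: σ'_0 = σ_v − u = 75.96 − 26.978 = 48.982 kPa.
Stress increase at mid-clay by the 2:1 spreading method:
Δσ ≈ qD²/(D+z)² = 230×5.3²/(5.3+4.25)² = 70.839 kPa
Final effective stress: σ'_f = 48.982 + 70.839 = 119.82 kPa.
σ'_f = 119.82 > σ'_p = 55.1 kPa, so the stress path crosses the preconsolidation pressure — recompression up to σ'_p, then virgin compression beyond:
S_c = H/(1+e₀)·[C_r·log₁₀(σ'_p/σ'_0) + C_c·log₁₀(σ'_f/σ'_p)]
    = 4.9/1.79 × [0.063×log₁₀(55.1/48.982) + 0.17×log₁₀(119.82/55.1)]
    = 2.7374 × [0.0032203 + 0.057354] = 0.1658 m

S_c ≈ 0.166 m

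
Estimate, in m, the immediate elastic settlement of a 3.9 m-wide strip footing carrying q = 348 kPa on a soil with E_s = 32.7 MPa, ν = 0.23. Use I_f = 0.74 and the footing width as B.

S_e ≈ 0.0291 m

Immediate (elastic) settlement: S_e = q·B·(1−ν²)/E_s · I_f.
E_s = 32.7 MPa = 32700 kPa.
S_e = 348 × 3.9 × (1 − 0.23²) / 32700 × 0.74
    = 348 × 3.9 × 0.9471 / 32700 × 0.74
    = 0.02909 m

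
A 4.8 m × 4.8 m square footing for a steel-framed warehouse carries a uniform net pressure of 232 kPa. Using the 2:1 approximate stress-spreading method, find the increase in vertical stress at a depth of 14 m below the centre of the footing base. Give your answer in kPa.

Δσ_z ≈ 15.1 kPa

By the 2:1 method the load spreads at 1 horizontal : 2 vertical, so at depth z the loaded area has grown by z in each plan dimension:
Δσ = qBL/((B+z)(L+z)) = 232×4.8×4.8/((4.8+14)(4.8+14)) = 15.124 kPa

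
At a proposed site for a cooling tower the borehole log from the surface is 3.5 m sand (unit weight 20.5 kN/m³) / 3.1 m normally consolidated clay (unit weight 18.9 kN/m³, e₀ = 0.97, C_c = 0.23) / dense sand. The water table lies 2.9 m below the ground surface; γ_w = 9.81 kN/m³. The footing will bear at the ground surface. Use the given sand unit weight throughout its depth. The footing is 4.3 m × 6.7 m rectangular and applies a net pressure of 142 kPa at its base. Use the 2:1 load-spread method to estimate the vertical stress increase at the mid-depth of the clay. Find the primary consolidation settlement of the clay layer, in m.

S_c ≈ 0.0601 m

Mid-depth of clay below the ground surface: z = 3.5 + 3.1/2 = 5.05 m.
Total vertical stress at mid-clay: σ_v = 20.5×3.5 + 18.9×1.55 = 101.05 kPa.
Pore pressure: u = 9.81×(5.05 − 2.9) = 21.091 kPa.
Initial effective stress: σ'_0 = σ_v − u = 101.05 − 21.091 = 79.959 kPa.
Stress increase at mid-clay by the 2:1 spreading method:
Δσ = qBL/((B+z)(L+z)) = 142×4.3×6.7/((4.3+5.05)(6.7+5.05)) = 37.238 kPa
Final effective stress: σ'_f = σ'_0 + Δσ = 79.959 + 37.238 = 117.2 kPa.
Normally consolidated clay, so the full stress increment lies on the virgin compression line:
S_c = C_c·H/(1+e₀)·log₁₀(σ'_f/σ'_0) = 0.23×3.1/(1+0.97)×log₁₀(117.2/79.959)
    = 0.36193 × 0.16606 = 0.0601 m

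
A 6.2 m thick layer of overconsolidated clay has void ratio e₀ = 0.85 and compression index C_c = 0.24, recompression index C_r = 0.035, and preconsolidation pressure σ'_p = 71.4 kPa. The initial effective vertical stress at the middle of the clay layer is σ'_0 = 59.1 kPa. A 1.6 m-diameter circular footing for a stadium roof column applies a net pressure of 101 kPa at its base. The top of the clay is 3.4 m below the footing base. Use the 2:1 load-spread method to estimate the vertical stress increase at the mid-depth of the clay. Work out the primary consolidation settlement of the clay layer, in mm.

S_c ≈ 3.29 mm

Mid-depth of clay below the footing base: z = 3.4 + 6.2/2 = 6.5 m.
Stress increase at mid-clay by the 2:1 spreading method:
Δσ ≈ qD²/(D+z)² = 101×1.6²/(1.6+6.5)² = 3.9409 kPa
Final effective stress: σ'_f = 59.1 + 3.9409 = 63.041 kPa.
σ'_f = 63.041 ≤ σ'_p = 71.4 kPa, so the clay remains overconsolidated and only the recompression index applies:
S_c = C_r·H/(1+e₀)·log₁₀(σ'_f/σ'_0) = 0.035×6.2/1.85×log₁₀(63.041/59.1)
    = 0.1173 × 0.028036 = 0.003289 m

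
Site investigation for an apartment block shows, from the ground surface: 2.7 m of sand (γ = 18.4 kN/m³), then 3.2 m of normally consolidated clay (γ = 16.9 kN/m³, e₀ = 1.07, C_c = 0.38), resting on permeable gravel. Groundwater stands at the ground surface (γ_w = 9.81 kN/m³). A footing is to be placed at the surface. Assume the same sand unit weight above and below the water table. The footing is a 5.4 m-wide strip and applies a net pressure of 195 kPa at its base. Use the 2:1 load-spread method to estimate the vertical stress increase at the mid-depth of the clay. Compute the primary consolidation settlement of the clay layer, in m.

Mid-depth of clay below the ground surface: z = 2.7 + 3.2/2 = 4.3 m.
Total vertical stress at mid-clay: σ_v = 18.4×2.7 + 16.9×1.6 = 76.72 kPa.
Pore pressure: u = 9.81×(4.3 − 0) = 42.183 kPa.
Initial effective stress: σ'_0 = σ_v − u = 76.72 − 42.183 = 34.537 kPa.
Stress increase at mid-clay by the 2:1 spreading method:
Δσ = qB/(B+z) = 195×5.4/(5.4+4.3) = 108.56 kPa
Final effective stress: σ'_f = σ'_0 + Δσ = 34.537 + 108.56 = 143.1 kPa.
Normally consolidated clay, so the full stress increment lies on the virgin compression line:
S_c = C_c·H/(1+e₀)·log₁₀(σ'_f/σ'_0) = 0.38×3.2/(1+1.07)×log₁₀(143.1/34.537)
    = 0.58744 × 0.61736 = 0.3627 m

S_c ≈ 0.363 m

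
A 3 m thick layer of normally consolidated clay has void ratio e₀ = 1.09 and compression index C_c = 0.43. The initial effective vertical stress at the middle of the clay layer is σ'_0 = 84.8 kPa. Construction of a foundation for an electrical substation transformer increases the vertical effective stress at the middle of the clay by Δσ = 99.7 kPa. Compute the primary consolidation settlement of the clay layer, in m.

Final effective stress: σ'_f = σ'_0 + Δσ = 84.8 + 99.7 = 184.5 kPa.
Normally consolidated clay, so the full stress increment lies on the virgin compression line:
S_c = C_c·H/(1+e₀)·log₁₀(σ'_f/σ'_0) = 0.43×3/(1+1.09)×log₁₀(184.5/84.8)
    = 0.61722 × 0.3376 = 0.2084 m

S_c ≈ 0.208 m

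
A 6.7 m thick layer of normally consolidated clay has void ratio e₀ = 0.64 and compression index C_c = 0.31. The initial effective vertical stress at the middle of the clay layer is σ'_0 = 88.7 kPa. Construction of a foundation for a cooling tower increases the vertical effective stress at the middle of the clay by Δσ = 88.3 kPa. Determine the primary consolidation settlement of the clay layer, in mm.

S_c ≈ 380 mm

Final effective stress: σ'_f = σ'_0 + Δσ = 88.7 + 88.3 = 177 kPa.
Normally consolidated clay, so the full stress increment lies on the virgin compression line:
S_c = C_c·H/(1+e₀)·log₁₀(σ'_f/σ'_0) = 0.31×6.7/(1+0.64)×log₁₀(177/88.7)
    = 1.2665 × 0.30005 = 0.38 m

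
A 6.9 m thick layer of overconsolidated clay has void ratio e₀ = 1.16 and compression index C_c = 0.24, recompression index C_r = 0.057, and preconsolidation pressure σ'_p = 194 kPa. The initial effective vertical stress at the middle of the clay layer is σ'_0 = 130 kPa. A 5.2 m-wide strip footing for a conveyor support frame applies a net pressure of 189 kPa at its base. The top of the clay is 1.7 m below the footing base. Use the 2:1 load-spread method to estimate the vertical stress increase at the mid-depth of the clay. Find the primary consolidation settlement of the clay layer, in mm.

Mid-depth of clay below the footing base: z = 1.7 + 6.9/2 = 5.15 m.
Stress increase at mid-clay by the 2:1 spreading method:
Δσ = qB/(B+z) = 189×5.2/(5.2+5.15) = 94.957 kPa
Final effective stress: σ'_f = 130 + 94.957 = 224.96 kPa.
σ'_f = 224.96 > σ'_p = 194 kPa, so the stress path crosses the preconsolidation pressure — recompression up to σ'_p, then virgin compression beyond:
S_c = H/(1+e₀)·[C_r·log₁₀(σ'_p/σ'_0) + C_c·log₁₀(σ'_f/σ'_p)]
    = 6.9/2.16 × [0.057×log₁₀(194/130) + 0.24×log₁₀(224.96/194)]
    = 3.1944 × [0.0099099 + 0.015433] = 0.08096 m

S_c ≈ 81 mm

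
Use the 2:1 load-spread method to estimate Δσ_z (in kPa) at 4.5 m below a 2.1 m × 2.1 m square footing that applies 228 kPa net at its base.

Δσ_z ≈ 23.1 kPa

By the 2:1 method the load spreads at 1 horizontal : 2 vertical, so at depth z the loaded area has grown by z in each plan dimension:
Δσ = qBL/((B+z)(L+z)) = 228×2.1×2.1/((2.1+4.5)(2.1+4.5)) = 23.083 kPa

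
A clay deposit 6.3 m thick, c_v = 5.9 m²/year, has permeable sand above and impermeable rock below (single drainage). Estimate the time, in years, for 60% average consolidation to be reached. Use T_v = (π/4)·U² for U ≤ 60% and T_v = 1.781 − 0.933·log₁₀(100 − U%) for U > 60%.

Drainage path length: H_d = H = 6.3 m (single drainage).
U ≤ 60%: T_v = (π/4)·U² = (π/4)×0.6² = 0.28274.
t = T_v·H_d²/c_v = 0.28274×6.3²/5.9 = 1.902 years.

t ≈ 1.9 years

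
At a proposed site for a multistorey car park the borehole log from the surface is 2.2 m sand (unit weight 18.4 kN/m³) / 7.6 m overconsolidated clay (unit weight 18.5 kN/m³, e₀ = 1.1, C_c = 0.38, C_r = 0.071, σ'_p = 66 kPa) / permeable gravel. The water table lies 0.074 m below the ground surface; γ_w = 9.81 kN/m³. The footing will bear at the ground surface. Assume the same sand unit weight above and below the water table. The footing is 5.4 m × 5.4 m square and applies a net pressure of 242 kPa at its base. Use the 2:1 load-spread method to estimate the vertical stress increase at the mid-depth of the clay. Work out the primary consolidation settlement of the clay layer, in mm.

S_c ≈ 313 mm

Mid-depth of clay below the ground surface: z = 2.2 + 7.6/2 = 6 m.
Total vertical stress at mid-clay: σ_v = 18.4×2.2 + 18.5×3.8 = 110.78 kPa.
Pore pressure: u = 9.81×(6 − 0.074) = 58.134 kPa.
Initial effective stress: σ'_0 = σ_v − u = 110.78 − 58.134 = 52.646 kPa.
Stress increase at mid-clay by the 2:1 spreading method:
Δσ = qBL/((B+z)(L+z)) = 242×5.4×5.4/((5.4+6)(5.4+6)) = 54.299 kPa
Final effective stress: σ'_f = 52.646 + 54.299 = 106.94 kPa.
σ'_f = 106.94 > σ'_p = 66 kPa, so the stress path crosses the preconsolidation pressure — recompression up to σ'_p, then virgin compression beyond:
S_c = H/(1+e₀)·[C_r·log₁₀(σ'_p/σ'_0) + C_c·log₁₀(σ'_f/σ'_p)]
    = 7.6/2.1 × [0.071×log₁₀(66/52.646) + 0.38×log₁₀(106.94/66)]
    = 3.619 × [0.0069707 + 0.079647] = 0.3135 m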